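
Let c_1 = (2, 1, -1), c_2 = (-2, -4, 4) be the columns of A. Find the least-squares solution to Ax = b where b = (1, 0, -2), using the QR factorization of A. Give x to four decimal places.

x = (0.3333, -0.1667)

c_1 = (2, 1, -1); ‖c_1‖ = 2.4495, so q_1 = (0.8165, 0.4082, -0.4082).
q_1·c_2 = 0.8165·(-2) + 0.4082·(-4) + (-0.4082)·4 = -4.8990.
u_2 = c_2 + 4.8990·q_1 = (2.0000, -2.0000, 2.0000).
‖u_2‖ = 3.4641, so q_2 = (0.5774, -0.5774, 0.5774).
Qᵀb = (1.6330, -0.5774).
Back-substitute: x_2 = -0.5774/3.4641 = -0.1667.
x_1 = (1.6330 + 4.8990·(-0.1667))/2.4495 = 0.3333.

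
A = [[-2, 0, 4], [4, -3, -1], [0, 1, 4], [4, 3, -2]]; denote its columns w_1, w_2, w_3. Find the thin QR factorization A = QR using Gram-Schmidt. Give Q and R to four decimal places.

q_1 = w_1/‖w_1‖ = (-2, 4, 0, 4)/6.0000 = (-0.3333, 0.6667, 0.0000, 0.6667).
r_{12} = q_1·w_2 = 0.0000.
u_2 = w_2 + 0.0000·q_1 = (0.0000, -3.0000, 1.0000, 3.0000).
‖u_2‖ = 4.3589, so q_2 = (0.0000, -0.6882, 0.2294, 0.6882).
r_{13} = q_1·w_3 = -3.3333; r_{23} = q_2·w_3 = 0.2294.
u_3 = w_3 + 3.3333·q_1 − 0.2294·q_2 = (2.8889, 1.3801, 3.9474, 0.0643).
‖u_3‖ = 5.0829, so q_3 = (0.5684, 0.2715, 0.7766, 0.0127).

Q = [[-0.3333, 0.0000, 0.5684], [0.6667, -0.6882, 0.2715], [0.0000, 0.2294, 0.7766], [0.6667, 0.6882, 0.0127]], R = [[6.0000, 0.0000, -3.3333], [0.0000, 4.3589, 0.2294], [0.0000, 0.0000, 5.0829]]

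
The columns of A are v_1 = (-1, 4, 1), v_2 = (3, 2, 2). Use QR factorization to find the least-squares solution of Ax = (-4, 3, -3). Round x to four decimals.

x = (1.1868, -1.1946)

v_1 = (-1, 4, 1); ‖v_1‖ = 4.2426, so q_1 = (-0.2357, 0.9428, 0.2357).
q_1·v_2 = (-0.2357)·3 + 0.9428·2 + 0.2357·2 = 1.6499.
u_2 = v_2 − 1.6499·q_1 = (3.3889, 0.4444, 1.6111).
‖u_2‖ = 3.7786, so q_2 = (0.8969, 0.1176, 0.4264).
Qᵀb = (3.0641, -4.5137).
Back-substitute: x_2 = -4.5137/3.7786 = -1.1946.
x_1 = (3.0641 − 1.6499·(-1.1946))/4.2426 = 1.1868.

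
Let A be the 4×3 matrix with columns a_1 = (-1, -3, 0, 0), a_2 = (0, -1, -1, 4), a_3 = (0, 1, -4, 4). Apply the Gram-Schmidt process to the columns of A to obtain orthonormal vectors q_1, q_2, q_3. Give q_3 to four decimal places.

q_3 = (-0.2171, 0.0724, -0.9485, -0.2190)

a_1 = (-1, -3, 0, 0); ‖a_1‖ = 3.1623, so q_1 = (-0.3162, -0.9487, 0.0000, 0.0000).
q_1·a_2 = (-0.3162)·0 + (-0.9487)·(-1) + 0.0000·(-1) + 0.0000·4 = 0.9487.
u_2 = a_2 − 0.9487·q_1 = (0.3000, -0.1000, -1.0000, 4.0000).
‖u_2‖ = 4.1352, so q_2 = (0.0725, -0.0242, -0.2418, 0.9673).
q_1·a_3 = (-0.3162)·0 + (-0.9487)·1 + 0.0000·(-4) + 0.0000·4 = -0.9487; q_2·a_3 = 0.0725·0 + (-0.0242)·1 + (-0.2418)·(-4) + 0.9673·4 = 4.8123.
u_3 = a_3 + 0.9487·q_1 − 4.8123·q_2 = (-0.6491, 0.2164, -2.8363, -0.6550).
‖u_3‖ = 2.9902, so q_3 = (-0.2171, 0.0724, -0.9485, -0.2190).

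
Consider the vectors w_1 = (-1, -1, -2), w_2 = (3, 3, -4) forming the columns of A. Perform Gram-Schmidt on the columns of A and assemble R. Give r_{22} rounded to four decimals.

w_1 = (-1, -1, -2); ‖w_1‖ = 2.4495, so e_1 = (-0.4082, -0.4082, -0.8165).
e_1·w_2 = (-0.4082)·3 + (-0.4082)·3 + (-0.8165)·(-4) = 0.8165.
u_2 = w_2 − 0.8165·e_1 = (3.3333, 3.3333, -3.3333).
r_{22} = ‖u_2‖ = 5.7735.

r_{22} = 5.7735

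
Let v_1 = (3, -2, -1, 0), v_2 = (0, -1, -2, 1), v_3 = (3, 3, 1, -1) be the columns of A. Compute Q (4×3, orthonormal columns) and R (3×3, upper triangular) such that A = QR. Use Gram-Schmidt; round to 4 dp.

v_1 = (3, -2, -1, 0); ‖v_1‖ = 3.7417, so q_1 = (0.8018, -0.5345, -0.2673, 0.0000).
q_1·v_2 = 0.8018·0 + (-0.5345)·(-1) + (-0.2673)·(-2) + 0.0000·1 = 1.0690.
u_2 = v_2 − 1.0690·q_1 = (-0.8571, -0.4286, -1.7143, 1.0000).
‖u_2‖ = 2.2039, so q_2 = (-0.3889, -0.1945, -0.7778, 0.4537).
q_1·v_3 = 0.8018·3 + (-0.5345)·3 + (-0.2673)·1 + 0.0000·(-1) = 0.5345; q_2·v_3 = (-0.3889)·3 + (-0.1945)·3 + (-0.7778)·1 + 0.4537·(-1) = -2.9817.
u_3 = v_3 − 0.5345·q_1 + 2.9817·q_2 = (1.4118, 2.7059, -1.1765, 0.3529).
‖u_3‖ = 3.2899, so q_3 = (0.4291, 0.8225, -0.3576, 0.1073).

Q = [[0.8018, -0.3889, 0.4291], [-0.5345, -0.1945, 0.8225], [-0.2673, -0.7778, -0.3576], [0.0000, 0.4537, 0.1073]], R = [[3.7417, 1.0690, 0.5345], [0.0000, 2.2039, -2.9817], [0.0000, 0.0000, 3.2899]]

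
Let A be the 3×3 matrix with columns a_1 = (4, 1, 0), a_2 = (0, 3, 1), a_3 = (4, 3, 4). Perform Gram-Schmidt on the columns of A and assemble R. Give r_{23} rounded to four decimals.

r_{23} = 3.1348

a_1 = (4, 1, 0); ‖a_1‖ = 4.1231, so e_1 = (0.9701, 0.2425, 0.0000).
e_1·a_2 = 0.9701·0 + 0.2425·3 + 0.0000·1 = 0.7276.
u_2 = a_2 − 0.7276·e_1 = (-0.7059, 2.8235, 1.0000).
‖u_2‖ = 3.0774, so e_2 = (-0.2294, 0.9175, 0.3249).
r_{23} = e_2·a_3 = 3.1348.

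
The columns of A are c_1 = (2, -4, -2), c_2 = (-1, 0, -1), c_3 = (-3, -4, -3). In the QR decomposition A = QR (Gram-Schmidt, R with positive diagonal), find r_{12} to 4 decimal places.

c_1 = (2, -4, -2); ‖c_1‖ = 4.8990, so e_1 = (0.4082, -0.8165, -0.4082).
r_{12} = e_1·c_2 = 0.0000.

r_{12} = 0.0000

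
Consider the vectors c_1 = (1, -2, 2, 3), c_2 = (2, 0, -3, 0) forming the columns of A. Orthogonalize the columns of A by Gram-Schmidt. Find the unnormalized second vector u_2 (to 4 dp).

u_2 = (2.2222, -0.4444, -2.5556, 0.6667)

c_1 = (1, -2, 2, 3); ‖c_1‖ = 4.2426, so q_1 = (0.2357, -0.4714, 0.4714, 0.7071).
q_1·c_2 = 0.2357·2 + (-0.4714)·0 + 0.4714·(-3) + 0.7071·0 = -0.9428.
u_2 = c_2 + 0.9428·q_1 = (2.2222, -0.4444, -2.5556, 0.6667).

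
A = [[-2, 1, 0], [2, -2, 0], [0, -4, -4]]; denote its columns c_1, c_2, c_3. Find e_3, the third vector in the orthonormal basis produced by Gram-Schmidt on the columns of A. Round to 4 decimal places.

e_1 = c_1/‖c_1‖ = (-2, 2, 0)/2.8284 = (-0.7071, 0.7071, 0.0000).
r_{12} = e_1·c_2 = -2.1213.
u_2 = c_2 + 2.1213·e_1 = (-0.5000, -0.5000, -4.0000).
‖u_2‖ = 4.0620, so e_2 = (-0.1231, -0.1231, -0.9847).
r_{13} = e_1·c_3 = 0.0000; r_{23} = e_2·c_3 = 3.9389.
u_3 = c_3 + 0.0000·e_1 − 3.9389·e_2 = (0.4848, 0.4848, -0.1212).
‖u_3‖ = 0.6963, so e_3 = (0.6963, 0.6963, -0.1741).

e_3 = (0.6963, 0.6963, -0.1741)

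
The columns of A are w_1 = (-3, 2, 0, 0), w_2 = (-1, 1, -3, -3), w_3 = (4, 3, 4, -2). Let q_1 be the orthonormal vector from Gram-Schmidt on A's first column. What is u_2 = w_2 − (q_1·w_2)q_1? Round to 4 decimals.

u_2 = (0.1538, 0.2308, -3.0000, -3.0000)

w_1 = (-3, 2, 0, 0); ‖w_1‖ = 3.6056, so q_1 = (-0.8321, 0.5547, 0.0000, 0.0000).
q_1·w_2 = (-0.8321)·(-1) + 0.5547·1 + 0.0000·(-3) + 0.0000·(-3) = 1.3868.
u_2 = w_2 − 1.3868·q_1 = (0.1538, 0.2308, -3.0000, -3.0000).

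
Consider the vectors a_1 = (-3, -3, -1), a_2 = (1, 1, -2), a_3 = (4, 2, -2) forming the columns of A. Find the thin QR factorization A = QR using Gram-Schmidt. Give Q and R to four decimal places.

q_1 = a_1/‖a_1‖ = (-3, -3, -1)/4.3589 = (-0.6882, -0.6882, -0.2294).
r_{12} = q_1·a_2 = -0.9177.
u_2 = a_2 + 0.9177·q_1 = (0.3684, 0.3684, -2.2105).
‖u_2‖ = 2.2711, so q_2 = (0.1622, 0.1622, -0.9733).
r_{13} = q_1·a_3 = -3.6707; r_{23} = q_2·a_3 = 2.9200.
u_3 = a_3 + 3.6707·q_1 − 2.9200·q_2 = (1.0000, -1.0000, 0.0000).
‖u_3‖ = 1.4142, so q_3 = (0.7071, -0.7071, 0.0000).

Q = [[-0.6882, 0.1622, 0.7071], [-0.6882, 0.1622, -0.7071], [-0.2294, -0.9733, 0.0000]], R = [[4.3589, -0.9177, -3.6707], [0.0000, 2.2711, 2.9200], [0.0000, 0.0000, 1.4142]]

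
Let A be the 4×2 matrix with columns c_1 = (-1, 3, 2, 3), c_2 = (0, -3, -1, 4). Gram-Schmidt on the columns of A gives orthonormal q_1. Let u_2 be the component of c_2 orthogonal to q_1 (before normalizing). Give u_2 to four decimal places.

c_1 = (-1, 3, 2, 3); ‖c_1‖ = 4.7958, so q_1 = (-0.2085, 0.6255, 0.4170, 0.6255).
q_1·c_2 = (-0.2085)·0 + 0.6255·(-3) + 0.4170·(-1) + 0.6255·4 = 0.2085.
u_2 = c_2 − 0.2085·q_1 = (0.0435, -3.1304, -1.0870, 3.8696).

u_2 = (0.0435, -3.1304, -1.0870, 3.8696)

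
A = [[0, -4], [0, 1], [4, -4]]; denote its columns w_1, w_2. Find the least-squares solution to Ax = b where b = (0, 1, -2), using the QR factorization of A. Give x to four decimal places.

w_1 = (0, 0, 4); ‖w_1‖ = 4.0000, so q_1 = (0.0000, 0.0000, 1.0000).
q_1·w_2 = 0.0000·(-4) + 0.0000·1 + 1.0000·(-4) = -4.0000.
u_2 = w_2 + 4.0000·q_1 = (-4.0000, 1.0000, 0.0000).
‖u_2‖ = 4.1231, so q_2 = (-0.9701, 0.2425, 0.0000).
Qᵀb = (-2.0000, 0.2425).
Back-substitute: x_2 = 0.2425/4.1231 = 0.0588.
x_1 = (-2.0000 + 4.0000·0.0588)/4.0000 = -0.4412.

x = (-0.4412, 0.0588)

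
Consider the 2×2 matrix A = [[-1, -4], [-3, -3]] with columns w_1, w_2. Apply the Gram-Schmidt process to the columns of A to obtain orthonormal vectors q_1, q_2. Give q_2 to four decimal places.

w_1 = (-1, -3); ‖w_1‖ = 3.1623, so q_1 = (-0.3162, -0.9487).
q_1·w_2 = (-0.3162)·(-4) + (-0.9487)·(-3) = 4.1110.
u_2 = w_2 − 4.1110·q_1 = (-2.7000, 0.9000).
‖u_2‖ = 2.8460, so q_2 = (-0.9487, 0.3162).

q_2 = (-0.9487, 0.3162)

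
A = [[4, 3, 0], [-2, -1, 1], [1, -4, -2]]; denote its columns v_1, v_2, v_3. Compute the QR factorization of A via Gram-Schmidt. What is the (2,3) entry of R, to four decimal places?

e_1 = v_1/‖v_1‖ = (4, -2, 1)/4.5826 = (0.8729, -0.4364, 0.2182).
r_{12} = e_1·v_2 = 2.1822.
u_2 = v_2 − 2.1822·e_1 = (1.0952, -0.0476, -4.4762).
‖u_2‖ = 4.6085, so e_2 = (0.2377, -0.0103, -0.9713).
r_{23} = e_2·v_3 = 1.9323.

r_{23} = 1.9323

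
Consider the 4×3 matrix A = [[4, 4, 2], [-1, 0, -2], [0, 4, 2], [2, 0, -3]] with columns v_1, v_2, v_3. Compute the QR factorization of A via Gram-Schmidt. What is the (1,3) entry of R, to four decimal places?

r_{13} = 0.8729

v_1 = (4, -1, 0, 2); ‖v_1‖ = 4.5826, so q_1 = (0.8729, -0.2182, 0.0000, 0.4364).
r_{13} = q_1·v_3 = 0.8729.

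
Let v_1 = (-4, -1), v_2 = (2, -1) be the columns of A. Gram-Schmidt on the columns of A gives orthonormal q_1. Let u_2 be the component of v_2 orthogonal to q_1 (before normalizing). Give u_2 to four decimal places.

u_2 = (0.3529, -1.4118)

v_1 = (-4, -1); ‖v_1‖ = 4.1231, so q_1 = (-0.9701, -0.2425).
q_1·v_2 = (-0.9701)·2 + (-0.2425)·(-1) = -1.6977.
u_2 = v_2 + 1.6977·q_1 = (0.3529, -1.4118).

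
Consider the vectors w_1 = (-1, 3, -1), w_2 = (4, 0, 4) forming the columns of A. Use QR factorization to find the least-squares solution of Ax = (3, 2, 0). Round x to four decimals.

x = (0.6667, 0.5417)

e_1 = w_1/‖w_1‖ = (-1, 3, -1)/3.3166 = (-0.3015, 0.9045, -0.3015).
r_{12} = e_1·w_2 = -2.4121.
u_2 = w_2 + 2.4121·e_1 = (3.2727, 2.1818, 3.2727).
‖u_2‖ = 5.1168, so e_2 = (0.6396, 0.4264, 0.6396).
Qᵀb = (0.9045, 2.7716).
Back-substitute: x_2 = 2.7716/5.1168 = 0.5417.
x_1 = (0.9045 + 2.4121·0.5417)/3.3166 = 0.6667.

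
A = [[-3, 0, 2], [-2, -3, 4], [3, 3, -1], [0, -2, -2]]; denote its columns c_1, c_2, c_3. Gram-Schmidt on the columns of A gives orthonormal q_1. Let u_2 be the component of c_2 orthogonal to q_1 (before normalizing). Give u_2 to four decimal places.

c_1 = (-3, -2, 3, 0); ‖c_1‖ = 4.6904, so q_1 = (-0.6396, -0.4264, 0.6396, 0.0000).
q_1·c_2 = (-0.6396)·0 + (-0.4264)·(-3) + 0.6396·3 + 0.0000·(-2) = 3.1980.
u_2 = c_2 − 3.1980·q_1 = (2.0455, -1.6364, 0.9545, -2.0000).

u_2 = (2.0455, -1.6364, 0.9545, -2.0000)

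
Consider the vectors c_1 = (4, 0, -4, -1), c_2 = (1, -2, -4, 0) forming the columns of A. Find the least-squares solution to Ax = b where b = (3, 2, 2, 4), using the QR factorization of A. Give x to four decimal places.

c_1 = (4, 0, -4, -1); ‖c_1‖ = 5.7446, so e_1 = (0.6963, 0.0000, -0.6963, -0.1741).
e_1·c_2 = 0.6963·1 + 0.0000·(-2) + (-0.6963)·(-4) + (-0.1741)·0 = 3.4816.
u_2 = c_2 − 3.4816·e_1 = (-1.4242, -2.0000, -1.5758, 0.6061).
‖u_2‖ = 2.9797, so e_2 = (-0.4780, -0.6712, -0.5288, 0.2034).
Qᵀb = (0.0000, -3.0204).
Back-substitute: x_2 = -3.0204/2.9797 = -1.0137.
x_1 = (0.0000 − 3.4816·(-1.0137))/5.7446 = 0.6143.

x = (0.6143, -1.0137)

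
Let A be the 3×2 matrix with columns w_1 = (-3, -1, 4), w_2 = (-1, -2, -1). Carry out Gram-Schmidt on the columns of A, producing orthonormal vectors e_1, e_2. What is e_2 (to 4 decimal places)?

w_1 = (-3, -1, 4); ‖w_1‖ = 5.0990, so e_1 = (-0.5883, -0.1961, 0.7845).
e_1·w_2 = (-0.5883)·(-1) + (-0.1961)·(-2) + 0.7845·(-1) = 0.1961.
u_2 = w_2 − 0.1961·e_1 = (-0.8846, -1.9615, -1.1538).
‖u_2‖ = 2.4416, so e_2 = (-0.3623, -0.8034, -0.4726).

e_2 = (-0.3623, -0.8034, -0.4726)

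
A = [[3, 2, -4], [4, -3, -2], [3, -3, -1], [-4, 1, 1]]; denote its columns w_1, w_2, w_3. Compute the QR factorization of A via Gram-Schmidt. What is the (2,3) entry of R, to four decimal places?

r_{23} = -2.0793

e_1 = w_1/‖w_1‖ = (3, 4, 3, -4)/7.0711 = (0.4243, 0.5657, 0.4243, -0.5657).
r_{12} = e_1·w_2 = -2.6870.
u_2 = w_2 + 2.6870·e_1 = (3.1400, -1.4800, -1.8600, -0.5200).
‖u_2‖ = 3.9724, so e_2 = (0.7905, -0.3726, -0.4682, -0.1309).
r_{23} = e_2·w_3 = -2.0793.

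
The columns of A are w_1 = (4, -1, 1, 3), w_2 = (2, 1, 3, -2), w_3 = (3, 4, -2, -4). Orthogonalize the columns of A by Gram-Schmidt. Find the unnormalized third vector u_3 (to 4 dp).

w_1 = (4, -1, 1, 3); ‖w_1‖ = 5.1962, so q_1 = (0.7698, -0.1925, 0.1925, 0.5774).
q_1·w_2 = 0.7698·2 + (-0.1925)·1 + 0.1925·3 + 0.5774·(-2) = 0.7698.
u_2 = w_2 − 0.7698·q_1 = (1.4074, 1.1481, 2.8519, -2.4444).
‖u_2‖ = 4.1722, so q_2 = (0.3373, 0.2752, 0.6835, -0.5859).
q_1·w_3 = 0.7698·3 + (-0.1925)·4 + 0.1925·(-2) + 0.5774·(-4) = -1.1547; q_2·w_3 = 0.3373·3 + 0.2752·4 + 0.6835·(-2) + (-0.5859)·(-4) = 3.0892.
u_3 = w_3 + 1.1547·q_1 − 3.0892·q_2 = (2.8468, 2.9277, -3.8894, -1.5234).

u_3 = (2.8468, 2.9277, -3.8894, -1.5234)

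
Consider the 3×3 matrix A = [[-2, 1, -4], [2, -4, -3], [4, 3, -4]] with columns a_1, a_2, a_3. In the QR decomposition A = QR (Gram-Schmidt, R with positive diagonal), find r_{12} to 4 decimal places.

r_{12} = 0.4082

q_1 = a_1/‖a_1‖ = (-2, 2, 4)/4.8990 = (-0.4082, 0.4082, 0.8165).
r_{12} = q_1·a_2 = 0.4082.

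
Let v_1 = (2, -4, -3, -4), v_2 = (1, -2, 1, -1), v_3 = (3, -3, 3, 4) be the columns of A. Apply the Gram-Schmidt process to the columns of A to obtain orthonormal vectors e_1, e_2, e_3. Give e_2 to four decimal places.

v_1 = (2, -4, -3, -4); ‖v_1‖ = 6.7082, so e_1 = (0.2981, -0.5963, -0.4472, -0.5963).
e_1·v_2 = 0.2981·1 + (-0.5963)·(-2) + (-0.4472)·1 + (-0.5963)·(-1) = 1.6398.
u_2 = v_2 − 1.6398·e_1 = (0.5111, -1.0222, 1.7333, -0.0222).
‖u_2‖ = 2.0763, so e_2 = (0.2462, -0.4923, 0.8348, -0.0107).

e_2 = (0.2462, -0.4923, 0.8348, -0.0107)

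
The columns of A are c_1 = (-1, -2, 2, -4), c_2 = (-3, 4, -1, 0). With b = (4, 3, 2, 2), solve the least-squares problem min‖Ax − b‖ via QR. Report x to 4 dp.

e_1 = c_1/‖c_1‖ = (-1, -2, 2, -4)/5.0000 = (-0.2000, -0.4000, 0.4000, -0.8000).
r_{12} = e_1·c_2 = -1.4000.
u_2 = c_2 + 1.4000·e_1 = (-3.2800, 3.4400, -0.4400, -1.1200).
‖u_2‖ = 4.9031, so e_2 = (-0.6690, 0.7016, -0.0897, -0.2284).
Qᵀb = (-2.8000, -1.2074).
Back-substitute: x_2 = -1.2074/4.9031 = -0.2463.
x_1 = (-2.8000 + 1.4000·(-0.2463))/5.0000 = -0.6290.

x = (-0.6290, -0.2463)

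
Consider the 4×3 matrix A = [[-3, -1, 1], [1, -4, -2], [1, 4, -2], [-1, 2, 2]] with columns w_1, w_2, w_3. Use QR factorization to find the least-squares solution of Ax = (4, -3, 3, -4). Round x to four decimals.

e_1 = w_1/‖w_1‖ = (-3, 1, 1, -1)/3.4641 = (-0.8660, 0.2887, 0.2887, -0.2887).
r_{12} = e_1·w_2 = 0.2887.
u_2 = w_2 − 0.2887·e_1 = (-0.7500, -4.0833, 3.9167, 2.0833).
‖u_2‖ = 6.0759, so e_2 = (-0.1234, -0.6721, 0.6446, 0.3429).
r_{13} = e_1·w_3 = -2.5981; r_{23} = e_2·w_3 = 0.6172.
u_3 = w_3 + 2.5981·e_1 − 0.6172·e_2 = (-1.1738, -0.8352, -1.6479, 1.0384).
‖u_3‖ = 2.4226, so e_3 = (-0.4845, -0.3448, -0.6802, 0.4286).
Qᵀb = (-2.3094, 2.0847, -4.6589).
Back-substitute: x_3 = -4.6589/2.4226 = -1.9231.
x_2 = (2.0847 − 0.6172·(-1.9231))/6.0759 = 0.5385.
x_1 = (-2.3094 − 0.2887·0.5385 + 2.5981·(-1.9231))/3.4641 = -2.1538.

x = (-2.1538, 0.5385, -1.9231)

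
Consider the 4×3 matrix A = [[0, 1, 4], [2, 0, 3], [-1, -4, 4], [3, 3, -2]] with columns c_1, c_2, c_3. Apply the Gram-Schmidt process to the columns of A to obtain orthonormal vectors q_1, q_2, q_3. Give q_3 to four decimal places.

q_1 = c_1/‖c_1‖ = (0, 2, -1, 3)/3.7417 = (0.0000, 0.5345, -0.2673, 0.8018).
r_{12} = q_1·c_2 = 3.4744.
u_2 = c_2 − 3.4744·q_1 = (1.0000, -1.8571, -3.0714, 0.2143).
‖u_2‖ = 3.7321, so q_2 = (0.2679, -0.4976, -0.8230, 0.0574).
r_{13} = q_1·c_3 = -1.0690; r_{23} = q_2·c_3 = -3.8278.
u_3 = c_3 + 1.0690·q_1 + 3.8278·q_2 = (5.0256, 1.6667, 0.5641, -0.9231).
‖u_3‖ = 5.4042, so q_3 = (0.9300, 0.3084, 0.1044, -0.1708).

q_3 = (0.9300, 0.3084, 0.1044, -0.1708)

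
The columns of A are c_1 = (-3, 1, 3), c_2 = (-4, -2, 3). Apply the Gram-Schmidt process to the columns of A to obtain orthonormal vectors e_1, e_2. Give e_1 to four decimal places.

e_1 = (-0.6882, 0.2294, 0.6882)

e_1 = c_1/‖c_1‖ = (-3, 1, 3)/4.3589 = (-0.6882, 0.2294, 0.6882).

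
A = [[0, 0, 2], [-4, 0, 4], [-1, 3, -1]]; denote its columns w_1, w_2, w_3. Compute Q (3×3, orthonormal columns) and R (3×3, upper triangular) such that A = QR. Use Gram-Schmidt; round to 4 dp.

w_1 = (0, -4, -1); ‖w_1‖ = 4.1231, so q_1 = (0.0000, -0.9701, -0.2425).
q_1·w_2 = 0.0000·0 + (-0.9701)·0 + (-0.2425)·3 = -0.7276.
u_2 = w_2 + 0.7276·q_1 = (0.0000, -0.7059, 2.8235).
‖u_2‖ = 2.9104, so q_2 = (0.0000, -0.2425, 0.9701).
q_1·w_3 = 0.0000·2 + (-0.9701)·4 + (-0.2425)·(-1) = -3.6380; q_2·w_3 = 0.0000·2 + (-0.2425)·4 + 0.9701·(-1) = -1.9403.
u_3 = w_3 + 3.6380·q_1 + 1.9403·q_2 = (2.0000, 0.0000, 0.0000).
‖u_3‖ = 2.0000, so q_3 = (1.0000, 0.0000, 0.0000).

Q = [[0.0000, 0.0000, 1.0000], [-0.9701, -0.2425, 0.0000], [-0.2425, 0.9701, 0.0000]], R = [[4.1231, -0.7276, -3.6380], [0.0000, 2.9104, -1.9403], [0.0000, 0.0000, 2.0000]]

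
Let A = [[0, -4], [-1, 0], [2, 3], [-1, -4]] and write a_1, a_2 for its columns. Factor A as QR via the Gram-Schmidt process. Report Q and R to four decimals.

q_1 = a_1/‖a_1‖ = (0, -1, 2, -1)/2.4495 = (0.0000, -0.4082, 0.8165, -0.4082).
r_{12} = q_1·a_2 = 4.0825.
u_2 = a_2 − 4.0825·q_1 = (-4.0000, 1.6667, -0.3333, -2.3333).
‖u_2‖ = 4.9329, so q_2 = (-0.8109, 0.3379, -0.0676, -0.4730).

Q = [[0.0000, -0.8109], [-0.4082, 0.3379], [0.8165, -0.0676], [-0.4082, -0.4730]], R = [[2.4495, 4.0825], [0.0000, 4.9329]]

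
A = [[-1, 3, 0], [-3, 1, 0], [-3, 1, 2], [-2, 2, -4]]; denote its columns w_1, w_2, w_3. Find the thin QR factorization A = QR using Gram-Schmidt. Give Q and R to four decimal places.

Q = [[-0.2085, 0.8802, 0.4001], [-0.6255, -0.2515, -0.0445], [-0.6255, -0.2515, 0.4446], [-0.4170, 0.3143, -0.8002]], R = [[4.7958, -2.7107, 0.4170], [0.0000, 2.7663, -1.7603], [0.0000, 0.0000, 4.0899]]

w_1 = (-1, -3, -3, -2); ‖w_1‖ = 4.7958, so q_1 = (-0.2085, -0.6255, -0.6255, -0.4170).
q_1·w_2 = (-0.2085)·3 + (-0.6255)·1 + (-0.6255)·1 + (-0.4170)·2 = -2.7107.
u_2 = w_2 + 2.7107·q_1 = (2.4348, -0.6957, -0.6957, 0.8696).
‖u_2‖ = 2.7663, so q_2 = (0.8802, -0.2515, -0.2515, 0.3143).
q_1·w_3 = (-0.2085)·0 + (-0.6255)·0 + (-0.6255)·2 + (-0.4170)·(-4) = 0.4170; q_2·w_3 = 0.8802·0 + (-0.2515)·0 + (-0.2515)·2 + 0.3143·(-4) = -1.7603.
u_3 = w_3 − 0.4170·q_1 + 1.7603·q_2 = (1.6364, -0.1818, 1.8182, -3.2727).
‖u_3‖ = 4.0899, so q_3 = (0.4001, -0.0445, 0.4446, -0.8002).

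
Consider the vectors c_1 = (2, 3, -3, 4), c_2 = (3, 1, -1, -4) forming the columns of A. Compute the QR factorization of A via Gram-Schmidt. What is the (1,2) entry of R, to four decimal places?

c_1 = (2, 3, -3, 4); ‖c_1‖ = 6.1644, so e_1 = (0.3244, 0.4867, -0.4867, 0.6489).
r_{12} = e_1·c_2 = -0.6489.

r_{12} = -0.6489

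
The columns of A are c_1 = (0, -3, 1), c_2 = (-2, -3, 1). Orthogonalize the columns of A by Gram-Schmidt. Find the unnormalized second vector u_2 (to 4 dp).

c_1 = (0, -3, 1); ‖c_1‖ = 3.1623, so q_1 = (0.0000, -0.9487, 0.3162).
q_1·c_2 = 0.0000·(-2) + (-0.9487)·(-3) + 0.3162·1 = 3.1623.
u_2 = c_2 − 3.1623·q_1 = (-2.0000, 0.0000, 0.0000).

u_2 = (-2.0000, 0.0000, 0.0000)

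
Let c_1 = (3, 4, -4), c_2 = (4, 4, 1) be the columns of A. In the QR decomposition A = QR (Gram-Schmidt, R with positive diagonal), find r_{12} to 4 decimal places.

r_{12} = 3.7482

c_1 = (3, 4, -4); ‖c_1‖ = 6.4031, so e_1 = (0.4685, 0.6247, -0.6247).
r_{12} = e_1·c_2 = 3.7482.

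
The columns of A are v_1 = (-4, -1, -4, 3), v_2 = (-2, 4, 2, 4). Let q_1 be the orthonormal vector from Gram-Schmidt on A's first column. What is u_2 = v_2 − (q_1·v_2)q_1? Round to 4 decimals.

u_2 = (-1.2381, 4.1905, 2.7619, 3.4286)

q_1 = v_1/‖v_1‖ = (-4, -1, -4, 3)/6.4807 = (-0.6172, -0.1543, -0.6172, 0.4629).
r_{12} = q_1·v_2 = 1.2344.
u_2 = v_2 − 1.2344·q_1 = (-1.2381, 4.1905, 2.7619, 3.4286).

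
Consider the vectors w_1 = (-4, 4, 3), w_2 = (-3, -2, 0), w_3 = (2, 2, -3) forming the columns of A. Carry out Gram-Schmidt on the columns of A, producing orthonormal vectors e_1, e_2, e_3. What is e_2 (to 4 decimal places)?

e_2 = (-0.7349, -0.6731, -0.0824)

w_1 = (-4, 4, 3); ‖w_1‖ = 6.4031, so e_1 = (-0.6247, 0.6247, 0.4685).
e_1·w_2 = (-0.6247)·(-3) + 0.6247·(-2) + 0.4685·0 = 0.6247.
u_2 = w_2 − 0.6247·e_1 = (-2.6098, -2.3902, -0.2927).
‖u_2‖ = 3.5510, so e_2 = (-0.7349, -0.6731, -0.0824).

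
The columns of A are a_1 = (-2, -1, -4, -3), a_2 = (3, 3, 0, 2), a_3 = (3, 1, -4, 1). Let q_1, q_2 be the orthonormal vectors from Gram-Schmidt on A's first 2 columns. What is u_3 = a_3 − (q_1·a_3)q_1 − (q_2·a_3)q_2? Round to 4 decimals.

u_3 = (1.0552, -1.7310, -0.8552, 1.0138)

a_1 = (-2, -1, -4, -3); ‖a_1‖ = 5.4772, so q_1 = (-0.3651, -0.1826, -0.7303, -0.5477).
q_1·a_2 = (-0.3651)·3 + (-0.1826)·3 + (-0.7303)·0 + (-0.5477)·2 = -2.7386.
u_2 = a_2 + 2.7386·q_1 = (2.0000, 2.5000, -2.0000, 0.5000).
‖u_2‖ = 3.8079, so q_2 = (0.5252, 0.6565, -0.5252, 0.1313).
q_1·a_3 = (-0.3651)·3 + (-0.1826)·1 + (-0.7303)·(-4) + (-0.5477)·1 = 1.0954; q_2·a_3 = 0.5252·3 + 0.6565·1 + (-0.5252)·(-4) + 0.1313·1 = 4.4644.
u_3 = a_3 − 1.0954·q_1 − 4.4644·q_2 = (1.0552, -1.7310, -0.8552, 1.0138).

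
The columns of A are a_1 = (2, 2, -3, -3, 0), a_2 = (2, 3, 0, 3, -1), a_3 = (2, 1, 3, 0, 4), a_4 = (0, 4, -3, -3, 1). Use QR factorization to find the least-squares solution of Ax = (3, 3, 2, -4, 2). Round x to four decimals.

a_1 = (2, 2, -3, -3, 0); ‖a_1‖ = 5.0990, so q_1 = (0.3922, 0.3922, -0.5883, -0.5883, 0.0000).
q_1·a_2 = 0.3922·2 + 0.3922·3 + (-0.5883)·0 + (-0.5883)·3 + 0.0000·(-1) = 0.1961.
u_2 = a_2 − 0.1961·q_1 = (1.9231, 2.9231, 0.1154, 3.1154, -1.0000).
‖u_2‖ = 4.7918, so q_2 = (0.4013, 0.6100, 0.0241, 0.6501, -0.2087).
q_1·a_3 = 0.3922·2 + 0.3922·1 + (-0.5883)·3 + (-0.5883)·0 + 0.0000·4 = -0.5883; q_2·a_3 = 0.4013·2 + 0.6100·1 + 0.0241·3 + 0.6501·0 + (-0.2087)·4 = 0.6501.
u_3 = a_3 + 0.5883·q_1 − 0.6501·q_2 = (1.9698, 0.8342, 2.6382, -0.7688, 4.1357).
‖u_3‖ = 5.4066, so q_3 = (0.3643, 0.1543, 0.4880, -0.1422, 0.7649).
q_1·a_4 = 0.3922·0 + 0.3922·4 + (-0.5883)·(-3) + (-0.5883)·(-3) + 0.0000·1 = 5.0990; q_2·a_4 = 0.4013·0 + 0.6100·4 + 0.0241·(-3) + 0.6501·(-3) + (-0.2087)·1 = 0.2087; q_3·a_4 = 0.3643·0 + 0.1543·4 + 0.4880·(-3) + (-0.1422)·(-3) + 0.7649·1 = 0.3448.
u_4 = a_4 − 5.0990·q_1 − 0.2087·q_2 − 0.3448·q_3 = (-2.2094, 1.8195, -0.1733, -0.0866, 0.7798).
‖u_4‖ = 2.9728, so q_4 = (-0.7432, 0.6120, -0.0583, -0.0291, 0.2623).
Qᵀb = (3.5301, 0.0642, 4.6305, 0.1312).
Back-substitute: x_4 = 0.1312/2.9728 = 0.0441.
x_3 = (4.6305 − 0.3448·0.0441)/5.4066 = 0.8536.
x_2 = (0.0642 − 0.6501·0.8536 − 0.2087·0.0441)/4.7918 = -0.1043.
x_1 = (3.5301 − 0.1961·(-0.1043) + 0.5883·0.8536 − 5.0990·0.0441)/5.0990 = 0.7507.

x = (0.7507, -0.1043, 0.8536, 0.0441)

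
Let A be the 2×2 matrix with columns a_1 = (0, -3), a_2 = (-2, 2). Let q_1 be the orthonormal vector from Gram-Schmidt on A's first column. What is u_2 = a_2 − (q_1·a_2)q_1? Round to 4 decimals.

q_1 = a_1/‖a_1‖ = (0, -3)/3.0000 = (0.0000, -1.0000).
r_{12} = q_1·a_2 = -2.0000.
u_2 = a_2 + 2.0000·q_1 = (-2.0000, 0.0000).

u_2 = (-2.0000, 0.0000)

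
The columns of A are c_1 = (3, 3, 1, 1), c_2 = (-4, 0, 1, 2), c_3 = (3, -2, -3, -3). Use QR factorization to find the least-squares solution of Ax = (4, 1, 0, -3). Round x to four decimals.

e_1 = c_1/‖c_1‖ = (3, 3, 1, 1)/4.4721 = (0.6708, 0.6708, 0.2236, 0.2236).
r_{12} = e_1·c_2 = -2.0125.
u_2 = c_2 + 2.0125·e_1 = (-2.6500, 1.3500, 1.4500, 2.4500).
‖u_2‖ = 4.1170, so e_2 = (-0.6437, 0.3279, 0.3522, 0.5951).
r_{13} = e_1·c_3 = -0.6708; r_{23} = e_2·c_3 = -5.4287.
u_3 = c_3 + 0.6708·e_1 + 5.4287·e_2 = (-0.0442, 0.2301, -0.9381, 0.3805).
‖u_3‖ = 1.0391, so e_3 = (-0.0426, 0.2214, -0.9028, 0.3662).
Qᵀb = (2.6833, -4.0320, -1.0476).
Back-substitute: x_3 = -1.0476/1.0391 = -1.0082.
x_2 = (-4.0320 + 5.4287·(-1.0082))/4.1170 = -2.3087.
x_1 = (2.6833 + 2.0125·(-2.3087) + 0.6708·(-1.0082))/4.4721 = -0.5902.

x = (-0.5902, -2.3087, -1.0082)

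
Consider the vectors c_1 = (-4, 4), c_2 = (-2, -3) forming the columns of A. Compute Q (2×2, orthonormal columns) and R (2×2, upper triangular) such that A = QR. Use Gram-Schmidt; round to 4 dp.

e_1 = c_1/‖c_1‖ = (-4, 4)/5.6569 = (-0.7071, 0.7071).
r_{12} = e_1·c_2 = -0.7071.
u_2 = c_2 + 0.7071·e_1 = (-2.5000, -2.5000).
‖u_2‖ = 3.5355, so e_2 = (-0.7071, -0.7071).

Q = [[-0.7071, -0.7071], [0.7071, -0.7071]], R = [[5.6569, -0.7071], [0.0000, 3.5355]]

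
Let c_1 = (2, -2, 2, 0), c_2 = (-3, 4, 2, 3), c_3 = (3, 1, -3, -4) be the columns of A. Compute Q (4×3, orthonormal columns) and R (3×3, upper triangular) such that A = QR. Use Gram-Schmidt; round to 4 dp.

c_1 = (2, -2, 2, 0); ‖c_1‖ = 3.4641, so e_1 = (0.5774, -0.5774, 0.5774, 0.0000).
e_1·c_2 = 0.5774·(-3) + (-0.5774)·4 + 0.5774·2 + 0.0000·3 = -2.8868.
u_2 = c_2 + 2.8868·e_1 = (-1.3333, 2.3333, 3.6667, 3.0000).
‖u_2‖ = 5.4467, so e_2 = (-0.2448, 0.4284, 0.6732, 0.5508).
e_1·c_3 = 0.5774·3 + (-0.5774)·1 + 0.5774·(-3) + 0.0000·(-4) = -0.5774; e_2·c_3 = (-0.2448)·3 + 0.4284·1 + 0.6732·(-3) + 0.5508·(-4) = -4.5287.
u_3 = c_3 + 0.5774·e_1 + 4.5287·e_2 = (2.2247, 2.6067, 0.3820, -1.5056).
‖u_3‖ = 3.7626, so e_3 = (0.5913, 0.6928, 0.1015, -0.4002).

Q = [[0.5774, -0.2448, 0.5913], [-0.5774, 0.4284, 0.6928], [0.5774, 0.6732, 0.1015], [0.0000, 0.5508, -0.4002]], R = [[3.4641, -2.8868, -0.5774], [0.0000, 5.4467, -4.5287], [0.0000, 0.0000, 3.7626]]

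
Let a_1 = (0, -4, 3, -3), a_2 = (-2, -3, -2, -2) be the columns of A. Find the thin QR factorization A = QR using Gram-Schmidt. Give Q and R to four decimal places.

Q = [[0.0000, -0.4885], [-0.6860, -0.3879], [0.5145, -0.7471], [-0.5145, -0.2299]], R = [[5.8310, 2.0580], [0.0000, 4.0945]]

q_1 = a_1/‖a_1‖ = (0, -4, 3, -3)/5.8310 = (0.0000, -0.6860, 0.5145, -0.5145).
r_{12} = q_1·a_2 = 2.0580.
u_2 = a_2 − 2.0580·q_1 = (-2.0000, -1.5882, -3.0588, -0.9412).
‖u_2‖ = 4.0945, so q_2 = (-0.4885, -0.3879, -0.7471, -0.2299).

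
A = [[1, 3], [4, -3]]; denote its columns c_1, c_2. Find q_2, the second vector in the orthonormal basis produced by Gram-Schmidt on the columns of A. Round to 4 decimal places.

q_2 = (0.9701, -0.2425)

q_1 = c_1/‖c_1‖ = (1, 4)/4.1231 = (0.2425, 0.9701).
r_{12} = q_1·c_2 = -2.1828.
u_2 = c_2 + 2.1828·q_1 = (3.5294, -0.8824).
‖u_2‖ = 3.6380, so q_2 = (0.9701, -0.2425).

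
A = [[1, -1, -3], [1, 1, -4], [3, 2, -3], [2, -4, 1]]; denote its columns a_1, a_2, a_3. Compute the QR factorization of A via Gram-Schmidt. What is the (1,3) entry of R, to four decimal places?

r_{13} = -3.6148

a_1 = (1, 1, 3, 2); ‖a_1‖ = 3.8730, so e_1 = (0.2582, 0.2582, 0.7746, 0.5164).
r_{13} = e_1·a_3 = -3.6148.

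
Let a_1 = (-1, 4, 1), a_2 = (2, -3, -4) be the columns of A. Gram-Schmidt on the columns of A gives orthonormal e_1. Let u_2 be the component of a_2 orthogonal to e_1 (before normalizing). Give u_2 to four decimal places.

a_1 = (-1, 4, 1); ‖a_1‖ = 4.2426, so e_1 = (-0.2357, 0.9428, 0.2357).
e_1·a_2 = (-0.2357)·2 + 0.9428·(-3) + 0.2357·(-4) = -4.2426.
u_2 = a_2 + 4.2426·e_1 = (1.0000, 1.0000, -3.0000).

u_2 = (1.0000, 1.0000, -3.0000)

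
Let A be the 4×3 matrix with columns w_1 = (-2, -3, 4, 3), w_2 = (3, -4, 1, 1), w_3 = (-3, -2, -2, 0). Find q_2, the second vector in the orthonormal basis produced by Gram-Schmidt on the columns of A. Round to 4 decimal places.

w_1 = (-2, -3, 4, 3); ‖w_1‖ = 6.1644, so q_1 = (-0.3244, -0.4867, 0.6489, 0.4867).
q_1·w_2 = (-0.3244)·3 + (-0.4867)·(-4) + 0.6489·1 + 0.4867·1 = 2.1089.
u_2 = w_2 − 2.1089·q_1 = (3.6842, -2.9737, -0.3684, -0.0263).
‖u_2‖ = 4.7490, so q_2 = (0.7758, -0.6262, -0.0776, -0.0055).

q_2 = (0.7758, -0.6262, -0.0776, -0.0055)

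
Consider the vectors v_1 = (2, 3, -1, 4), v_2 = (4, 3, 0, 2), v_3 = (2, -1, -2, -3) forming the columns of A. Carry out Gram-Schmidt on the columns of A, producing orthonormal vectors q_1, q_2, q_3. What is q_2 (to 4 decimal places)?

q_2 = (0.8165, 0.1750, 0.2916, -0.4666)

v_1 = (2, 3, -1, 4); ‖v_1‖ = 5.4772, so q_1 = (0.3651, 0.5477, -0.1826, 0.7303).
q_1·v_2 = 0.3651·4 + 0.5477·3 + (-0.1826)·0 + 0.7303·2 = 4.5644.
u_2 = v_2 − 4.5644·q_1 = (2.3333, 0.5000, 0.8333, -1.3333).
‖u_2‖ = 2.8577, so q_2 = (0.8165, 0.1750, 0.2916, -0.4666).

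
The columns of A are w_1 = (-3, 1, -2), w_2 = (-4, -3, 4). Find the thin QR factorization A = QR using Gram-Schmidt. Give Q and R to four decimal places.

Q = [[-0.8018, -0.5917], [0.2673, -0.4801], [-0.5345, 0.6476]], R = [[3.7417, 0.2673], [0.0000, 6.3975]]

w_1 = (-3, 1, -2); ‖w_1‖ = 3.7417, so q_1 = (-0.8018, 0.2673, -0.5345).
q_1·w_2 = (-0.8018)·(-4) + 0.2673·(-3) + (-0.5345)·4 = 0.2673.
u_2 = w_2 − 0.2673·q_1 = (-3.7857, -3.0714, 4.1429).
‖u_2‖ = 6.3975, so q_2 = (-0.5917, -0.4801, 0.6476).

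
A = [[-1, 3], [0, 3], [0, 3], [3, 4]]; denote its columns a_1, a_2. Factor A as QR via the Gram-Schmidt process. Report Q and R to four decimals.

Q = [[-0.3162, 0.6602], [0.0000, 0.5078], [0.0000, 0.5078], [0.9487, 0.2201]], R = [[3.1623, 2.8460], [0.0000, 5.9076]]

q_1 = a_1/‖a_1‖ = (-1, 0, 0, 3)/3.1623 = (-0.3162, 0.0000, 0.0000, 0.9487).
r_{12} = q_1·a_2 = 2.8460.
u_2 = a_2 − 2.8460·q_1 = (3.9000, 3.0000, 3.0000, 1.3000).
‖u_2‖ = 5.9076, so q_2 = (0.6602, 0.5078, 0.5078, 0.2201).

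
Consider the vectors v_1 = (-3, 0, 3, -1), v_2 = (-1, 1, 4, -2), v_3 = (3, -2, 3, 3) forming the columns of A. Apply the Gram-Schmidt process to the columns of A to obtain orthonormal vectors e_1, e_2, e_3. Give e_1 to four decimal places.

v_1 = (-3, 0, 3, -1); ‖v_1‖ = 4.3589, so e_1 = (-0.6882, 0.0000, 0.6882, -0.2294).

e_1 = (-0.6882, 0.0000, 0.6882, -0.2294)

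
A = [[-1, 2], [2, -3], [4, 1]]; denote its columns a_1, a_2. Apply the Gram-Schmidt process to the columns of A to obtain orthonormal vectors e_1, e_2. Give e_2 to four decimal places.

e_2 = (0.4973, -0.7198, 0.4843)

a_1 = (-1, 2, 4); ‖a_1‖ = 4.5826, so e_1 = (-0.2182, 0.4364, 0.8729).
e_1·a_2 = (-0.2182)·2 + 0.4364·(-3) + 0.8729·1 = -0.8729.
u_2 = a_2 + 0.8729·e_1 = (1.8095, -2.6190, 1.7619).
‖u_2‖ = 3.6384, so e_2 = (0.4973, -0.7198, 0.4843).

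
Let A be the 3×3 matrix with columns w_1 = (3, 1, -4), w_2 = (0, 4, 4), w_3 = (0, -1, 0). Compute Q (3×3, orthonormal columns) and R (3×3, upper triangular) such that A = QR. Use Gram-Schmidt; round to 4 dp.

Q = [[0.5883, 0.2692, 0.7625], [0.1961, 0.8673, -0.4575], [-0.7845, 0.4187, 0.4575]], R = [[5.0990, -2.3534, -0.1961], [0.0000, 5.1441, -0.8673], [0.0000, 0.0000, 0.4575]]

q_1 = w_1/‖w_1‖ = (3, 1, -4)/5.0990 = (0.5883, 0.1961, -0.7845).
r_{12} = q_1·w_2 = -2.3534.
u_2 = w_2 + 2.3534·q_1 = (1.3846, 4.4615, 2.1538).
‖u_2‖ = 5.1441, so q_2 = (0.2692, 0.8673, 0.4187).
r_{13} = q_1·w_3 = -0.1961; r_{23} = q_2·w_3 = -0.8673.
u_3 = w_3 + 0.1961·q_1 + 0.8673·q_2 = (0.3488, -0.2093, 0.2093).
‖u_3‖ = 0.4575, so q_3 = (0.7625, -0.4575, 0.4575).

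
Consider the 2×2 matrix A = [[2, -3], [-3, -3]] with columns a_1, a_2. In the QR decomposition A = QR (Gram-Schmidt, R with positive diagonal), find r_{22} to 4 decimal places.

r_{22} = 4.1603

a_1 = (2, -3); ‖a_1‖ = 3.6056, so e_1 = (0.5547, -0.8321).
e_1·a_2 = 0.5547·(-3) + (-0.8321)·(-3) = 0.8321.
u_2 = a_2 − 0.8321·e_1 = (-3.4615, -2.3077).
r_{22} = ‖u_2‖ = 4.1603.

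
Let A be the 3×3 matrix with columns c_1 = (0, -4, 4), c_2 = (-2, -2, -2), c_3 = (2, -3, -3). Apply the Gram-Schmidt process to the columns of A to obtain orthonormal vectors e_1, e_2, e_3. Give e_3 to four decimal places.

e_1 = c_1/‖c_1‖ = (0, -4, 4)/5.6569 = (0.0000, -0.7071, 0.7071).
r_{12} = e_1·c_2 = 0.0000.
u_2 = c_2 + 0.0000·e_1 = (-2.0000, -2.0000, -2.0000).
‖u_2‖ = 3.4641, so e_2 = (-0.5774, -0.5774, -0.5774).
r_{13} = e_1·c_3 = 0.0000; r_{23} = e_2·c_3 = 2.3094.
u_3 = c_3 + 0.0000·e_1 − 2.3094·e_2 = (3.3333, -1.6667, -1.6667).
‖u_3‖ = 4.0825, so e_3 = (0.8165, -0.4082, -0.4082).

e_3 = (0.8165, -0.4082, -0.4082)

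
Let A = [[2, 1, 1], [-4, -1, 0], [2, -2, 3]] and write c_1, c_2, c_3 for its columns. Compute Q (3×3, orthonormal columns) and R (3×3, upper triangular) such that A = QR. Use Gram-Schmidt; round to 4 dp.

Q = [[0.4082, 0.3450, 0.8452], [-0.8165, -0.2760, 0.5071], [0.4082, -0.8971, 0.1690]], R = [[4.8990, 0.4082, 1.6330], [0.0000, 2.4152, -2.3462], [0.0000, 0.0000, 1.3522]]

q_1 = c_1/‖c_1‖ = (2, -4, 2)/4.8990 = (0.4082, -0.8165, 0.4082).
r_{12} = q_1·c_2 = 0.4082.
u_2 = c_2 − 0.4082·q_1 = (0.8333, -0.6667, -2.1667).
‖u_2‖ = 2.4152, so q_2 = (0.3450, -0.2760, -0.8971).
r_{13} = q_1·c_3 = 1.6330; r_{23} = q_2·c_3 = -2.3462.
u_3 = c_3 − 1.6330·q_1 + 2.3462·q_2 = (1.1429, 0.6857, 0.2286).
‖u_3‖ = 1.3522, so q_3 = (0.8452, 0.5071, 0.1690).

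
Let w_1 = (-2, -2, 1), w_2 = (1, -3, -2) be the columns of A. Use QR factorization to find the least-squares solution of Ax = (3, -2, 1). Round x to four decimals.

x = (-0.2295, 0.5328)

w_1 = (-2, -2, 1); ‖w_1‖ = 3.0000, so q_1 = (-0.6667, -0.6667, 0.3333).
q_1·w_2 = (-0.6667)·1 + (-0.6667)·(-3) + 0.3333·(-2) = 0.6667.
u_2 = w_2 − 0.6667·q_1 = (1.4444, -2.5556, -2.2222).
‖u_2‖ = 3.6818, so q_2 = (0.3923, -0.6941, -0.6036).
Qᵀb = (-0.3333, 1.9616).
Back-substitute: x_2 = 1.9616/3.6818 = 0.5328.
x_1 = (-0.3333 − 0.6667·0.5328)/3.0000 = -0.2295.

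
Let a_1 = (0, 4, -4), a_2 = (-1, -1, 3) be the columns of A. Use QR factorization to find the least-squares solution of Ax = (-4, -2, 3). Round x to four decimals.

x = (0.2083, 1.6667)

a_1 = (0, 4, -4); ‖a_1‖ = 5.6569, so e_1 = (0.0000, 0.7071, -0.7071).
e_1·a_2 = 0.0000·(-1) + 0.7071·(-1) + (-0.7071)·3 = -2.8284.
u_2 = a_2 + 2.8284·e_1 = (-1.0000, 1.0000, 1.0000).
‖u_2‖ = 1.7321, so e_2 = (-0.5774, 0.5774, 0.5774).
Qᵀb = (-3.5355, 2.8868).
Back-substitute: x_2 = 2.8868/1.7321 = 1.6667.
x_1 = (-3.5355 + 2.8284·1.6667)/5.6569 = 0.2083.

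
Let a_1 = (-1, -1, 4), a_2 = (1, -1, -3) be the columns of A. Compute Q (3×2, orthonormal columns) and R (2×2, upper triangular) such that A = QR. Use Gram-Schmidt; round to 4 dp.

Q = [[-0.2357, 0.1925], [-0.2357, -0.9623], [0.9428, -0.1925]], R = [[4.2426, -2.8284], [0.0000, 1.7321]]

a_1 = (-1, -1, 4); ‖a_1‖ = 4.2426, so q_1 = (-0.2357, -0.2357, 0.9428).
q_1·a_2 = (-0.2357)·1 + (-0.2357)·(-1) + 0.9428·(-3) = -2.8284.
u_2 = a_2 + 2.8284·q_1 = (0.3333, -1.6667, -0.3333).
‖u_2‖ = 1.7321, so q_2 = (0.1925, -0.9623, -0.1925).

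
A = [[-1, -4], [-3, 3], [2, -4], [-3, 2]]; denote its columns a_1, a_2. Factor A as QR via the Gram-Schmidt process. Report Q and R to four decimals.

Q = [[-0.2085, -0.8915], [-0.6255, 0.0964], [0.4170, -0.4337], [-0.6255, -0.0883]], R = [[4.7958, -3.9618], [0.0000, 5.4133]]

a_1 = (-1, -3, 2, -3); ‖a_1‖ = 4.7958, so e_1 = (-0.2085, -0.6255, 0.4170, -0.6255).
e_1·a_2 = (-0.2085)·(-4) + (-0.6255)·3 + 0.4170·(-4) + (-0.6255)·2 = -3.9618.
u_2 = a_2 + 3.9618·e_1 = (-4.8261, 0.5217, -2.3478, -0.4783).
‖u_2‖ = 5.4133, so e_2 = (-0.8915, 0.0964, -0.4337, -0.0883).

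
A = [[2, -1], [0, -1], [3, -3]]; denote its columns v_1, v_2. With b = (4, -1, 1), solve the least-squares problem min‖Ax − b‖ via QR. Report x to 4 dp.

x = (2.5000, 1.9545)

q_1 = v_1/‖v_1‖ = (2, 0, 3)/3.6056 = (0.5547, 0.0000, 0.8321).
r_{12} = q_1·v_2 = -3.0509.
u_2 = v_2 + 3.0509·q_1 = (0.6923, -1.0000, -0.4615).
‖u_2‖ = 1.3009, so q_2 = (0.5322, -0.7687, -0.3548).
Qᵀb = (3.0509, 2.5426).
Back-substitute: x_2 = 2.5426/1.3009 = 1.9545.
x_1 = (3.0509 + 3.0509·1.9545)/3.6056 = 2.5000.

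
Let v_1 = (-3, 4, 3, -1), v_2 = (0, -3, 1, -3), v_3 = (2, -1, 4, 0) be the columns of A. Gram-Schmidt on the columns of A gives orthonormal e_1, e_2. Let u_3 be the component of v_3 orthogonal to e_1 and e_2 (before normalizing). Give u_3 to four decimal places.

u_3 = (2.3816, -0.2830, 3.2099, 1.3529)

v_1 = (-3, 4, 3, -1); ‖v_1‖ = 5.9161, so e_1 = (-0.5071, 0.6761, 0.5071, -0.1690).
e_1·v_2 = (-0.5071)·0 + 0.6761·(-3) + 0.5071·1 + (-0.1690)·(-3) = -1.0142.
u_2 = v_2 + 1.0142·e_1 = (-0.5143, -2.3143, 1.5143, -3.1714).
‖u_2‖ = 4.2393, so e_2 = (-0.1213, -0.5459, 0.3572, -0.7481).
e_1·v_3 = (-0.5071)·2 + 0.6761·(-1) + 0.5071·4 + (-0.1690)·0 = 0.3381; e_2·v_3 = (-0.1213)·2 + (-0.5459)·(-1) + 0.3572·4 + (-0.7481)·0 = 1.7321.
u_3 = v_3 − 0.3381·e_1 − 1.7321·e_2 = (2.3816, -0.2830, 3.2099, 1.3529).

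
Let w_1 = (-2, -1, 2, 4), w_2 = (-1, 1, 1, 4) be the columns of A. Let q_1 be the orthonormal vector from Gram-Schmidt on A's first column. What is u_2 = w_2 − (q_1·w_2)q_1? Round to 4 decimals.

u_2 = (0.5200, 1.7600, -0.5200, 0.9600)

w_1 = (-2, -1, 2, 4); ‖w_1‖ = 5.0000, so q_1 = (-0.4000, -0.2000, 0.4000, 0.8000).
q_1·w_2 = (-0.4000)·(-1) + (-0.2000)·1 + 0.4000·1 + 0.8000·4 = 3.8000.
u_2 = w_2 − 3.8000·q_1 = (0.5200, 1.7600, -0.5200, 0.9600).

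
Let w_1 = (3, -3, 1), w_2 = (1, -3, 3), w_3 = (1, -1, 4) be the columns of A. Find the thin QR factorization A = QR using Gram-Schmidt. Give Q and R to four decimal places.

Q = [[0.6882, -0.5115, 0.5145], [-0.6882, -0.2361, 0.6860], [0.2294, 0.8262, 0.5145]], R = [[4.3589, 3.4412, 2.2942], [0.0000, 2.6754, 3.0295], [0.0000, 0.0000, 1.8865]]

w_1 = (3, -3, 1); ‖w_1‖ = 4.3589, so e_1 = (0.6882, -0.6882, 0.2294).
e_1·w_2 = 0.6882·1 + (-0.6882)·(-3) + 0.2294·3 = 3.4412.
u_2 = w_2 − 3.4412·e_1 = (-1.3684, -0.6316, 2.2105).
‖u_2‖ = 2.6754, so e_2 = (-0.5115, -0.2361, 0.8262).
e_1·w_3 = 0.6882·1 + (-0.6882)·(-1) + 0.2294·4 = 2.2942; e_2·w_3 = (-0.5115)·1 + (-0.2361)·(-1) + 0.8262·4 = 3.0295.
u_3 = w_3 − 2.2942·e_1 − 3.0295·e_2 = (0.9706, 1.2941, 0.9706).
‖u_3‖ = 1.8865, so e_3 = (0.5145, 0.6860, 0.5145).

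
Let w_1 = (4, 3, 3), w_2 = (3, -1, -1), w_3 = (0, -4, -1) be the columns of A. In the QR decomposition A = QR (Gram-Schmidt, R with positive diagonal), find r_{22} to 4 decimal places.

r_{22} = 3.1530

w_1 = (4, 3, 3); ‖w_1‖ = 5.8310, so q_1 = (0.6860, 0.5145, 0.5145).
q_1·w_2 = 0.6860·3 + 0.5145·(-1) + 0.5145·(-1) = 1.0290.
u_2 = w_2 − 1.0290·q_1 = (2.2941, -1.5294, -1.5294).
r_{22} = ‖u_2‖ = 3.1530.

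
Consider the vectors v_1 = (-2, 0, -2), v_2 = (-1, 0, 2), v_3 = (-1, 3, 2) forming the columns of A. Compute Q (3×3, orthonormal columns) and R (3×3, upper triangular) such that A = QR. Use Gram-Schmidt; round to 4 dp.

v_1 = (-2, 0, -2); ‖v_1‖ = 2.8284, so q_1 = (-0.7071, 0.0000, -0.7071).
q_1·v_2 = (-0.7071)·(-1) + 0.0000·0 + (-0.7071)·2 = -0.7071.
u_2 = v_2 + 0.7071·q_1 = (-1.5000, 0.0000, 1.5000).
‖u_2‖ = 2.1213, so q_2 = (-0.7071, 0.0000, 0.7071).
q_1·v_3 = (-0.7071)·(-1) + 0.0000·3 + (-0.7071)·2 = -0.7071; q_2·v_3 = (-0.7071)·(-1) + 0.0000·3 + 0.7071·2 = 2.1213.
u_3 = v_3 + 0.7071·q_1 − 2.1213·q_2 = (0.0000, 3.0000, 0.0000).
‖u_3‖ = 3.0000, so q_3 = (0.0000, 1.0000, 0.0000).

Q = [[-0.7071, -0.7071, 0.0000], [0.0000, 0.0000, 1.0000], [-0.7071, 0.7071, 0.0000]], R = [[2.8284, -0.7071, -0.7071], [0.0000, 2.1213, 2.1213], [0.0000, 0.0000, 3.0000]]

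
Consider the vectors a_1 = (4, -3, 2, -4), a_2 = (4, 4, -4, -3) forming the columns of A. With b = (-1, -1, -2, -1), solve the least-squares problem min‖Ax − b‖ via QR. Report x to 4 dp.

a_1 = (4, -3, 2, -4); ‖a_1‖ = 6.7082, so q_1 = (0.5963, -0.4472, 0.2981, -0.5963).
q_1·a_2 = 0.5963·4 + (-0.4472)·4 + 0.2981·(-4) + (-0.5963)·(-3) = 1.1926.
u_2 = a_2 − 1.1926·q_1 = (3.2889, 4.5333, -4.3556, -2.2889).
‖u_2‖ = 7.4551, so q_2 = (0.4412, 0.6081, -0.5842, -0.3070).
Qᵀb = (-0.1491, 0.4263).
Back-substitute: x_2 = 0.4263/7.4551 = 0.0572.
x_1 = (-0.1491 − 1.1926·0.0572)/6.7082 = -0.0324.

x = (-0.0324, 0.0572)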